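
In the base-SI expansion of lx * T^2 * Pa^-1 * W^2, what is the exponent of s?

-8

lx = lm/m² (illuminance = luminous flux per area),
    = m⁻²·cd.
T = Wb/m² (flux density = flux per area),
    = kg·s⁻²·A⁻¹.
So T² = kg²·s⁻⁴·A⁻².
Pa = N/m² (pressure = force per area),
    = kg·m⁻¹·s⁻².
So Pa⁻¹ = kg⁻¹·m·s².
W = J/s (power = energy per time),
    = kg·m²·s⁻³.
So W² = kg²·m⁴·s⁻⁶.
Combining: lx·T²·Pa⁻¹·W² = (m⁻²·cd) · (kg²·s⁻⁴·A⁻²) · (kg⁻¹·m·s²) · (kg²·m⁴·s⁻⁶) = kg³·m³·s⁻⁸·A⁻²·cd.
The exponent of s is -8.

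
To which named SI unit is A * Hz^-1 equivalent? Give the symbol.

C

Hz = s⁻¹.
So Hz⁻¹ = s.
Combining: A·Hz⁻¹ = A · s = s·A.
s·A is the base-SI form of the coulomb.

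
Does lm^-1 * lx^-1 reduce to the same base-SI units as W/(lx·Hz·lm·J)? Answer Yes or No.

Left side:
  lm = cd·sr = cd (luminous flux; sr is dimensionless).
  So lm⁻¹ = cd⁻¹.
  lx = lm/m² (illuminance = luminous flux per area),
      = m⁻²·cd.
  So lx⁻¹ = m²·cd⁻¹.
  Combining: lm⁻¹·lx⁻¹ = cd⁻¹ · (m²·cd⁻¹) = m²·cd⁻².
Right side:
  lx = lm/m² (illuminance = luminous flux per area),
      = m⁻²·cd.
  So lx⁻¹ = m²·cd⁻¹.
  Hz = 1/s = s⁻¹ (frequency is cycles per second).
  So Hz⁻¹ = s.
  W = J/s (power = energy per time),
      = kg·m²·s⁻³.
  lm = cd·sr = cd (luminous flux; sr is dimensionless).
  So lm⁻¹ = cd⁻¹.
  J = N·m (work = force × distance),
      = kg·m²·s⁻².
  So J⁻¹ = kg⁻¹·m⁻²·s².
  Combining: lx⁻¹·Hz⁻¹·W·lm⁻¹·J⁻¹ = (m²·cd⁻¹) · s · (kg·m²·s⁻³) · cd⁻¹ · (kg⁻¹·m⁻²·s²) = m²·cd⁻².
Both reduce to m²·cd⁻².

Yes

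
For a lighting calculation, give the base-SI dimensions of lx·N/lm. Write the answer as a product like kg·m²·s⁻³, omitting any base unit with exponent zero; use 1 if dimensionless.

kg·m⁻¹·s⁻²

lx = m⁻²·cd.
N = kg·m·s⁻².
lm = cd.
So lm⁻¹ = cd⁻¹.
Combining: lx·N·lm⁻¹ = (m⁻²·cd) · (kg·m·s⁻²) · cd⁻¹ = kg·m⁻¹·s⁻².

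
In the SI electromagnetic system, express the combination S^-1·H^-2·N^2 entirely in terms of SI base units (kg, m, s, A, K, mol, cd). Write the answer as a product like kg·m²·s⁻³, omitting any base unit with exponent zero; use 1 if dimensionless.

kg·s⁻³·A²

S = 1/Ω (conductance is reciprocal resistance),
    = kg⁻¹·m⁻²·s³·A².
So S⁻¹ = kg·m²·s⁻³·A⁻².
H = Wb/A (inductance = flux per current),
    = kg·m²·s⁻²·A⁻².
So H⁻² = kg⁻²·m⁻⁴·s⁴·A⁴.
N = kg·m/s² = kg·m·s⁻² (force = mass × acceleration).
So N² = kg²·m²·s⁻⁴.
Combining: S⁻¹·H⁻²·N² = (kg·m²·s⁻³·A⁻²) · (kg⁻²·m⁻⁴·s⁴·A⁴) · (kg²·m²·s⁻⁴) = kg·s⁻³·A².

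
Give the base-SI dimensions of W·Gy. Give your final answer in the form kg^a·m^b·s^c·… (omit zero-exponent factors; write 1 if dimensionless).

kg·m⁴·s⁻⁵

W = kg·m²·s⁻³.
Gy = m²·s⁻².
Combining: W·Gy = (kg·m²·s⁻³) · (m²·s⁻²) = kg·m⁴·s⁻⁵.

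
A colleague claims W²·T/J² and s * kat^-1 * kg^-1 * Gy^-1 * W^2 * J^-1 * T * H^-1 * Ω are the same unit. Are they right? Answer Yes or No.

No

Left side:
  W = kg·m²·s⁻³.
  So W² = kg²·m⁴·s⁻⁶.
  T = kg·s⁻²·A⁻¹.
  J = kg·m²·s⁻².
  So J⁻² = kg⁻²·m⁻⁴·s⁴.
  Combining: W²·T·J⁻² = (kg²·m⁴·s⁻⁶) · (kg·s⁻²·A⁻¹) · (kg⁻²·m⁻⁴·s⁴) = kg·s⁻⁴·A⁻¹.
Right side:
  kat = s⁻¹·mol.
  So kat⁻¹ = s·mol⁻¹.
  Gy = m²·s⁻².
  So Gy⁻¹ = m⁻²·s².
  W = kg·m²·s⁻³.
  So W² = kg²·m⁴·s⁻⁶.
  J = kg·m²·s⁻².
  So J⁻¹ = kg⁻¹·m⁻²·s².
  T = kg·s⁻²·A⁻¹.
  H = kg·m²·s⁻²·A⁻².
  So H⁻¹ = kg⁻¹·m⁻²·s²·A².
  Ω = kg·m²·s⁻³·A⁻².
  Combining: s·kat⁻¹·kg⁻¹·Gy⁻¹·W²·J⁻¹·T·H⁻¹·Ω = s · (s·mol⁻¹) · kg⁻¹ · (m⁻²·s²) · (kg²·m⁴·s⁻⁶) · (kg⁻¹·m⁻²·s²) · (kg·s⁻²·A⁻¹) · (kg⁻¹·m⁻²·s²·A²) · (kg·m²·s⁻³·A⁻²) = kg·s⁻³·A⁻¹·mol⁻¹.
Left is kg·s⁻⁴·A⁻¹; right is kg·s⁻³·A⁻¹·mol⁻¹ — different.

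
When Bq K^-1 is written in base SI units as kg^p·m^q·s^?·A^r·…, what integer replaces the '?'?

-1

Bq = 1/s = s⁻¹ (activity is decays per second).
Combining: Bq·K⁻¹ = s⁻¹ · K⁻¹ = s⁻¹·K⁻¹.
The exponent of s is -1.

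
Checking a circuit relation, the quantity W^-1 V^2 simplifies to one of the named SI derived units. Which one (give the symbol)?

Ω

W = J/s (power = energy per time),
    = kg·m²·s⁻³.
So W⁻¹ = kg⁻¹·m⁻²·s³.
V = W/A (potential = power per current),
    = kg·m²·s⁻³·A⁻¹.
So V² = kg²·m⁴·s⁻⁶·A⁻².
Combining: W⁻¹·V² = (kg⁻¹·m⁻²·s³) · (kg²·m⁴·s⁻⁶·A⁻²) = kg·m²·s⁻³·A⁻².
kg·m²·s⁻³·A⁻² is the base-SI form of the ohm.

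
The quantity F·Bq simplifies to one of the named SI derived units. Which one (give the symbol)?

F = kg⁻¹·m⁻²·s⁴·A².
Bq = s⁻¹.
Combining: F·Bq = (kg⁻¹·m⁻²·s⁴·A²) · s⁻¹ = kg⁻¹·m⁻²·s³·A².
kg⁻¹·m⁻²·s³·A² is the base-SI form of the siemens.

S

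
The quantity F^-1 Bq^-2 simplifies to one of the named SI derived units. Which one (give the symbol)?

H

F = kg⁻¹·m⁻²·s⁴·A².
So F⁻¹ = kg·m²·s⁻⁴·A⁻².
Bq = s⁻¹.
So Bq⁻² = s².
Combining: F⁻¹·Bq⁻² = (kg·m²·s⁻⁴·A⁻²) · s² = kg·m²·s⁻²·A⁻².
kg·m²·s⁻²·A⁻² is the base-SI form of the henry.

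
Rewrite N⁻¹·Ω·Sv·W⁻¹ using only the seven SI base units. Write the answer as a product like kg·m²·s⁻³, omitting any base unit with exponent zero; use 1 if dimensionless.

kg⁻¹·m·A⁻²

N = kg·m·s⁻².
So N⁻¹ = kg⁻¹·m⁻¹·s².
Ω = kg·m²·s⁻³·A⁻².
Sv = m²·s⁻².
W = kg·m²·s⁻³.
So W⁻¹ = kg⁻¹·m⁻²·s³.
Combining: N⁻¹·Ω·Sv·W⁻¹ = (kg⁻¹·m⁻¹·s²) · (kg·m²·s⁻³·A⁻²) · (m²·s⁻²) · (kg⁻¹·m⁻²·s³) = kg⁻¹·m·A⁻².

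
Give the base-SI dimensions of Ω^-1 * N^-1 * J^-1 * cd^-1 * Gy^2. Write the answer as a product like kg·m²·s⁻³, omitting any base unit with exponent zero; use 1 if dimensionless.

kg⁻³·m⁻¹·s³·A²·cd⁻¹

Ω = kg·m²·s⁻³·A⁻².
So Ω⁻¹ = kg⁻¹·m⁻²·s³·A².
N = kg·m·s⁻².
So N⁻¹ = kg⁻¹·m⁻¹·s².
J = kg·m²·s⁻².
So J⁻¹ = kg⁻¹·m⁻²·s².
Gy = m²·s⁻².
So Gy² = m⁴·s⁻⁴.
Combining: Ω⁻¹·N⁻¹·J⁻¹·cd⁻¹·Gy² = (kg⁻¹·m⁻²·s³·A²) · (kg⁻¹·m⁻¹·s²) · (kg⁻¹·m⁻²·s²) · cd⁻¹ · (m⁴·s⁻⁴) = kg⁻³·m⁻¹·s³·A²·cd⁻¹.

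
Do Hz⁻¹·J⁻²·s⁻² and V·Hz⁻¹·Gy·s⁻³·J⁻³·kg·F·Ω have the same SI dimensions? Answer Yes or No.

Left side:
  Hz = 1/s = s⁻¹ (frequency is cycles per second).
  So Hz⁻¹ = s.
  J = N·m (work = force × distance),
      = kg·m²·s⁻².
  So J⁻² = kg⁻²·m⁻⁴·s⁴.
  Combining: Hz⁻¹·J⁻²·s⁻² = s · (kg⁻²·m⁻⁴·s⁴) · s⁻² = kg⁻²·m⁻⁴·s³.
Right side:
  V = W/A (potential = power per current),
      = kg·m²·s⁻³·A⁻¹.
  Hz = 1/s = s⁻¹ (frequency is cycles per second).
  So Hz⁻¹ = s.
  Gy = J/kg (absorbed dose = energy per mass),
      = m²·s⁻².
  J = N·m (work = force × distance),
      = kg·m²·s⁻².
  So J⁻³ = kg⁻³·m⁻⁶·s⁶.
  F = C/V (capacitance = charge per voltage),
      = A·s/(kg·m²·s⁻³·A⁻¹) (substituting C and V),
      = kg⁻¹·m⁻²·s⁴·A².
  Ω = V/A (resistance = voltage per current),
      = kg·m²·s⁻³·A⁻².
  Combining: V·Hz⁻¹·Gy·s⁻³·J⁻³·kg·F·Ω = (kg·m²·s⁻³·A⁻¹) · s · (m²·s⁻²) · s⁻³ · (kg⁻³·m⁻⁶·s⁶) · kg · (kg⁻¹·m⁻²·s⁴·A²) · (kg·m²·s⁻³·A⁻²) = kg⁻¹·m⁻²·A⁻¹.
Left is kg⁻²·m⁻⁴·s³; right is kg⁻¹·m⁻²·A⁻¹ — different.

No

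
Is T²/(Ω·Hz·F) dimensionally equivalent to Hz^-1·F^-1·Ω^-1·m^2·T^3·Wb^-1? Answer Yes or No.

Yes

Left side:
  Ω = kg·m²·s⁻³·A⁻².
  So Ω⁻¹ = kg⁻¹·m⁻²·s³·A².
  Hz = s⁻¹.
  So Hz⁻¹ = s.
  T = kg·s⁻²·A⁻¹.
  So T² = kg²·s⁻⁴·A⁻².
  F = kg⁻¹·m⁻²·s⁴·A².
  So F⁻¹ = kg·m²·s⁻⁴·A⁻².
  Combining: Ω⁻¹·Hz⁻¹·T²·F⁻¹ = (kg⁻¹·m⁻²·s³·A²) · s · (kg²·s⁻⁴·A⁻²) · (kg·m²·s⁻⁴·A⁻²) = kg²·s⁻⁴·A⁻².
Right side:
  Hz = 1/s = s⁻¹ (frequency is cycles per second).
  So Hz⁻¹ = s.
  F = C/V (capacitance = charge per voltage),
      = A·s/(kg·m²·s⁻³·A⁻¹) (substituting C and V),
      = kg⁻¹·m⁻²·s⁴·A².
  So F⁻¹ = kg·m²·s⁻⁴·A⁻².
  Ω = V/A (resistance = voltage per current),
      = kg·m²·s⁻³·A⁻².
  So Ω⁻¹ = kg⁻¹·m⁻²·s³·A².
  T = Wb/m² (flux density = flux per area),
      = kg·s⁻²·A⁻¹.
  So T³ = kg³·s⁻⁶·A⁻³.
  Wb = V·s (flux: a volt is a weber per second),
      = kg·m²·s⁻²·A⁻¹.
  So Wb⁻¹ = kg⁻¹·m⁻²·s²·A.
  Combining: Hz⁻¹·F⁻¹·Ω⁻¹·m²·T³·Wb⁻¹ = s · (kg·m²·s⁻⁴·A⁻²) · (kg⁻¹·m⁻²·s³·A²) · m² · (kg³·s⁻⁶·A⁻³) · (kg⁻¹·m⁻²·s²·A) = kg²·s⁻⁴·A⁻².
Both reduce to kg²·s⁻⁴·A⁻².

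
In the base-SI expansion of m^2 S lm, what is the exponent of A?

S = 1/Ω (conductance is reciprocal resistance),
    = kg⁻¹·m⁻²·s³·A².
lm = cd·sr = cd (luminous flux; sr is dimensionless).
Combining: m²·S·lm = m² · (kg⁻¹·m⁻²·s³·A²) · cd = kg⁻¹·s³·A²·cd.
The exponent of A is 2.

2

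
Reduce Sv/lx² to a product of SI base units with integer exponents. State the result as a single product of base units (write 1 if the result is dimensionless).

lx = m⁻²·cd.
So lx⁻² = m⁴·cd⁻².
Sv = m²·s⁻².
Combining: lx⁻²·Sv = (m⁴·cd⁻²) · (m²·s⁻²) = m⁶·s⁻²·cd⁻².

m⁶·s⁻²·cd⁻²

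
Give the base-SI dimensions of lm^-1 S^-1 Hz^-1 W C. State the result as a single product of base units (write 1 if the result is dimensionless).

lm = cd·sr = cd (luminous flux; sr is dimensionless).
So lm⁻¹ = cd⁻¹.
S = 1/Ω (conductance is reciprocal resistance),
    = kg⁻¹·m⁻²·s³·A².
So S⁻¹ = kg·m²·s⁻³·A⁻².
Hz = 1/s = s⁻¹ (frequency is cycles per second).
So Hz⁻¹ = s.
W = J/s (power = energy per time),
    = kg·m²·s⁻³.
C = A·s = s·A (charge = current × time).
Combining: lm⁻¹·S⁻¹·Hz⁻¹·W·C = cd⁻¹ · (kg·m²·s⁻³·A⁻²) · s · (kg·m²·s⁻³) · (s·A) = kg²·m⁴·s⁻⁴·A⁻¹·cd⁻¹.

kg²·m⁴·s⁻⁴·A⁻¹·cd⁻¹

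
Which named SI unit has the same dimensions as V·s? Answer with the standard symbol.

Wb

V = kg·m²·s⁻³·A⁻¹.
Combining: V·s = (kg·m²·s⁻³·A⁻¹) · s = kg·m²·s⁻²·A⁻¹.
kg·m²·s⁻²·A⁻¹ is the base-SI form of the weber.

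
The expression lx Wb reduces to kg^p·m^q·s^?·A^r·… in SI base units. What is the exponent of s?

lx = m⁻²·cd.
Wb = kg·m²·s⁻²·A⁻¹.
Combining: lx·Wb = (m⁻²·cd) · (kg·m²·s⁻²·A⁻¹) = kg·s⁻²·A⁻¹·cd.
The exponent of s is -2.

-2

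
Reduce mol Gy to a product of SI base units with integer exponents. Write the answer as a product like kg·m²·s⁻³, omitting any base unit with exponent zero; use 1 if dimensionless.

Gy = m²·s⁻².
Combining: mol·Gy = mol · (m²·s⁻²) = m²·s⁻²·mol.

m²·s⁻²·mol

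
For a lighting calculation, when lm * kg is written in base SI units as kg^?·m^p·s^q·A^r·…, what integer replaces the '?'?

lm = cd.
Combining: lm·kg = cd · kg = kg·cd.
The exponent of kg is 1.

1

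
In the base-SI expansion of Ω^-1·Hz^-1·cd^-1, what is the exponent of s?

4

Ω = V/A (resistance = voltage per current),
    = kg·m²·s⁻³·A⁻².
So Ω⁻¹ = kg⁻¹·m⁻²·s³·A².
Hz = 1/s = s⁻¹ (frequency is cycles per second).
So Hz⁻¹ = s.
Combining: Ω⁻¹·Hz⁻¹·cd⁻¹ = (kg⁻¹·m⁻²·s³·A²) · s · cd⁻¹ = kg⁻¹·m⁻²·s⁴·A²·cd⁻¹.
The exponent of s is 4.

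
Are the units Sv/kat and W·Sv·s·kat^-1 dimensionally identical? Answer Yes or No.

No

Left side:
  Sv = J/kg (equivalent dose = energy per mass),
      = m²·s⁻².
  kat = mol/s = s⁻¹·mol (catalytic activity).
  So kat⁻¹ = s·mol⁻¹.
  Combining: Sv·kat⁻¹ = (m²·s⁻²) · (s·mol⁻¹) = m²·s⁻¹·mol⁻¹.
Right side:
  W = kg·m²·s⁻³.
  Sv = m²·s⁻².
  kat = s⁻¹·mol.
  So kat⁻¹ = s·mol⁻¹.
  Combining: W·Sv·s·kat⁻¹ = (kg·m²·s⁻³) · (m²·s⁻²) · s · (s·mol⁻¹) = kg·m⁴·s⁻³·mol⁻¹.
Left is m²·s⁻¹·mol⁻¹; right is kg·m⁴·s⁻³·mol⁻¹ — different.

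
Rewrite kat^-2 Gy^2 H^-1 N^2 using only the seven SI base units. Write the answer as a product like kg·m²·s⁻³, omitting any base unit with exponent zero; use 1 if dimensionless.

kat = s⁻¹·mol.
So kat⁻² = s²·mol⁻².
Gy = m²·s⁻².
So Gy² = m⁴·s⁻⁴.
H = kg·m²·s⁻²·A⁻².
So H⁻¹ = kg⁻¹·m⁻²·s²·A².
N = kg·m·s⁻².
So N² = kg²·m²·s⁻⁴.
Combining: kat⁻²·Gy²·H⁻¹·N² = (s²·mol⁻²) · (m⁴·s⁻⁴) · (kg⁻¹·m⁻²·s²·A²) · (kg²·m²·s⁻⁴) = kg·m⁴·s⁻⁴·A²·mol⁻².

kg·m⁴·s⁻⁴·A²·mol⁻²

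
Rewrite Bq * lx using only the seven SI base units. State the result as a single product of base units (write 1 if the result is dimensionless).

Bq = 1/s = s⁻¹ (activity is decays per second).
lx = lm/m² (illuminance = luminous flux per area),
    = m⁻²·cd.
Combining: Bq·lx = s⁻¹ · (m⁻²·cd) = m⁻²·s⁻¹·cd.

m⁻²·s⁻¹·cd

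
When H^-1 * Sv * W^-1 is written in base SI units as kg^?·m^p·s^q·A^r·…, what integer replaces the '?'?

-2

H = kg·m²·s⁻²·A⁻².
So H⁻¹ = kg⁻¹·m⁻²·s²·A².
Sv = m²·s⁻².
W = kg·m²·s⁻³.
So W⁻¹ = kg⁻¹·m⁻²·s³.
Combining: H⁻¹·Sv·W⁻¹ = (kg⁻¹·m⁻²·s²·A²) · (m²·s⁻²) · (kg⁻¹·m⁻²·s³) = kg⁻²·m⁻²·s³·A².
The exponent of kg is -2.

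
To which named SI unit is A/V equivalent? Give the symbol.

S

V = W/A (potential = power per current),
    = kg·m²·s⁻³·A⁻¹.
So V⁻¹ = kg⁻¹·m⁻²·s³·A.
Combining: V⁻¹·A = (kg⁻¹·m⁻²·s³·A) · A = kg⁻¹·m⁻²·s³·A².
kg⁻¹·m⁻²·s³·A² is the base-SI form of the siemens.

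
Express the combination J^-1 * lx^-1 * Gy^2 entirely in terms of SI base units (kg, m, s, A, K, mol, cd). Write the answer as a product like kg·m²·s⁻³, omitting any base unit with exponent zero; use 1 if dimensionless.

kg⁻¹·m⁴·s⁻²·cd⁻¹

J = N·m (work = force × distance),
    = kg·m²·s⁻².
So J⁻¹ = kg⁻¹·m⁻²·s².
lx = lm/m² (illuminance = luminous flux per area),
    = m⁻²·cd.
So lx⁻¹ = m²·cd⁻¹.
Gy = J/kg (absorbed dose = energy per mass),
    = m²·s⁻².
So Gy² = m⁴·s⁻⁴.
Combining: J⁻¹·lx⁻¹·Gy² = (kg⁻¹·m⁻²·s²) · (m²·cd⁻¹) · (m⁴·s⁻⁴) = kg⁻¹·m⁴·s⁻²·cd⁻¹.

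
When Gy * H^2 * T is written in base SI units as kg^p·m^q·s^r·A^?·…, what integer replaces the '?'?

Gy = J/kg (absorbed dose = energy per mass),
    = m²·s⁻².
H = Wb/A (inductance = flux per current),
    = kg·m²·s⁻²·A⁻².
So H² = kg²·m⁴·s⁻⁴·A⁻⁴.
T = Wb/m² (flux density = flux per area),
    = kg·s⁻²·A⁻¹.
Combining: Gy·H²·T = (m²·s⁻²) · (kg²·m⁴·s⁻⁴·A⁻⁴) · (kg·s⁻²·A⁻¹) = kg³·m⁶·s⁻⁸·A⁻⁵.
The exponent of A is -5.

-5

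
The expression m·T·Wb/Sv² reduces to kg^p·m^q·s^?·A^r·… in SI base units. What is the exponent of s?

Sv = m²·s⁻².
So Sv⁻² = m⁻⁴·s⁴.
T = kg·s⁻²·A⁻¹.
Wb = kg·m²·s⁻²·A⁻¹.
Combining: m·Sv⁻²·T·Wb = m · (m⁻⁴·s⁴) · (kg·s⁻²·A⁻¹) · (kg·m²·s⁻²·A⁻¹) = kg²·m⁻¹·A⁻².
The exponent of s is 0.

0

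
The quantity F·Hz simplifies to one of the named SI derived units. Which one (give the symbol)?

S

F = C/V (capacitance = charge per voltage),
    = A·s/(kg·m²·s⁻³·A⁻¹) (substituting C and V),
    = kg⁻¹·m⁻²·s⁴·A².
Hz = 1/s = s⁻¹ (frequency is cycles per second).
Combining: F·Hz = (kg⁻¹·m⁻²·s⁴·A²) · s⁻¹ = kg⁻¹·m⁻²·s³·A².
kg⁻¹·m⁻²·s³·A² is the base-SI form of the siemens.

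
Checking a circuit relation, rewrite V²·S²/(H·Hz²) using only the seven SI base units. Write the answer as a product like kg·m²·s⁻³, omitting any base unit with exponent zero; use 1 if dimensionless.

H = kg·m²·s⁻²·A⁻².
So H⁻¹ = kg⁻¹·m⁻²·s²·A².
Hz = s⁻¹.
So Hz⁻² = s².
V = kg·m²·s⁻³·A⁻¹.
So V² = kg²·m⁴·s⁻⁶·A⁻².
S = kg⁻¹·m⁻²·s³·A².
So S² = kg⁻²·m⁻⁴·s⁶·A⁴.
Combining: H⁻¹·Hz⁻²·V²·S² = (kg⁻¹·m⁻²·s²·A²) · s² · (kg²·m⁴·s⁻⁶·A⁻²) · (kg⁻²·m⁻⁴·s⁶·A⁴) = kg⁻¹·m⁻²·s⁴·A⁴.

kg⁻¹·m⁻²·s⁴·A⁴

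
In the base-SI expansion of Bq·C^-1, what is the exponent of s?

-2

Bq = 1/s = s⁻¹ (activity is decays per second).
C = A·s = s·A (charge = current × time).
So C⁻¹ = s⁻¹·A⁻¹.
Combining: Bq·C⁻¹ = s⁻¹ · (s⁻¹·A⁻¹) = s⁻²·A⁻¹.
The exponent of s is -2.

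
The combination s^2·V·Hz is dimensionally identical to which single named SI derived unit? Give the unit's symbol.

V = kg·m²·s⁻³·A⁻¹.
Hz = s⁻¹.
Combining: s²·V·Hz = s² · (kg·m²·s⁻³·A⁻¹) · s⁻¹ = kg·m²·s⁻²·A⁻¹.
kg·m²·s⁻²·A⁻¹ is the base-SI form of the weber.

Wb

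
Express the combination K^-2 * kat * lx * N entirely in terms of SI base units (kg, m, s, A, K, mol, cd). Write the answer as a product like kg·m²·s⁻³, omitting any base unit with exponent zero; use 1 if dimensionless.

kg·m⁻¹·s⁻³·K⁻²·mol·cd

kat = mol/s = s⁻¹·mol (catalytic activity).
lx = lm/m² (illuminance = luminous flux per area),
    = m⁻²·cd.
N = kg·m/s² = kg·m·s⁻² (force = mass × acceleration).
Combining: K⁻²·kat·lx·N = K⁻² · (s⁻¹·mol) · (m⁻²·cd) · (kg·m·s⁻²) = kg·m⁻¹·s⁻³·K⁻²·mol·cd.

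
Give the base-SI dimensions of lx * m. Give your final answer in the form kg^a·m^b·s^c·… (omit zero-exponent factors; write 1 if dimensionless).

m⁻¹·cd

lx = lm/m² (illuminance = luminous flux per area),
    = m⁻²·cd.
Combining: lx·m = (m⁻²·cd) · m = m⁻¹·cd.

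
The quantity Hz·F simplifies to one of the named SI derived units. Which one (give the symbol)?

S

Hz = 1/s = s⁻¹ (frequency is cycles per second).
F = C/V (capacitance = charge per voltage),
    = A·s/(kg·m²·s⁻³·A⁻¹) (substituting C and V),
    = kg⁻¹·m⁻²·s⁴·A².
Combining: Hz·F = s⁻¹ · (kg⁻¹·m⁻²·s⁴·A²) = kg⁻¹·m⁻²·s³·A².
kg⁻¹·m⁻²·s³·A² is the base-SI form of the siemens.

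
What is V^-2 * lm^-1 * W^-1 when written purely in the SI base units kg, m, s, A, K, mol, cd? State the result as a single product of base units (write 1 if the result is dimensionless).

kg⁻³·m⁻⁶·s⁹·A²·cd⁻¹

V = kg·m²·s⁻³·A⁻¹.
So V⁻² = kg⁻²·m⁻⁴·s⁶·A².
lm = cd.
So lm⁻¹ = cd⁻¹.
W = kg·m²·s⁻³.
So W⁻¹ = kg⁻¹·m⁻²·s³.
Combining: V⁻²·lm⁻¹·W⁻¹ = (kg⁻²·m⁻⁴·s⁶·A²) · cd⁻¹ · (kg⁻¹·m⁻²·s³) = kg⁻³·m⁻⁶·s⁹·A²·cd⁻¹.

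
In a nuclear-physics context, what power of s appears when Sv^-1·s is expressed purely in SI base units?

3

Sv = J/kg (equivalent dose = energy per mass),
    = m²·s⁻².
So Sv⁻¹ = m⁻²·s².
Combining: Sv⁻¹·s = (m⁻²·s²) · s = m⁻²·s³.
The exponent of s is 3.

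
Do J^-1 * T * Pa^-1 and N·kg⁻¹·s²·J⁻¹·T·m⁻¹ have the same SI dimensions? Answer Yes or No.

No

Left side:
  J = N·m (work = force × distance),
      = kg·m²·s⁻².
  So J⁻¹ = kg⁻¹·m⁻²·s².
  T = Wb/m² (flux density = flux per area),
      = kg·s⁻²·A⁻¹.
  Pa = N/m² (pressure = force per area),
      = kg·m⁻¹·s⁻².
  So Pa⁻¹ = kg⁻¹·m·s².
  Combining: J⁻¹·T·Pa⁻¹ = (kg⁻¹·m⁻²·s²) · (kg·s⁻²·A⁻¹) · (kg⁻¹·m·s²) = kg⁻¹·m⁻¹·s²·A⁻¹.
Right side:
  N = kg·m/s² = kg·m·s⁻² (force = mass × acceleration).
  J = N·m (work = force × distance),
      = kg·m²·s⁻².
  So J⁻¹ = kg⁻¹·m⁻²·s².
  T = Wb/m² (flux density = flux per area),
      = kg·s⁻²·A⁻¹.
  Combining: N·kg⁻¹·s²·J⁻¹·T·m⁻¹ = (kg·m·s⁻²) · kg⁻¹ · s² · (kg⁻¹·m⁻²·s²) · (kg·s⁻²·A⁻¹) · m⁻¹ = m⁻²·A⁻¹.
Left is kg⁻¹·m⁻¹·s²·A⁻¹; right is m⁻²·A⁻¹ — different.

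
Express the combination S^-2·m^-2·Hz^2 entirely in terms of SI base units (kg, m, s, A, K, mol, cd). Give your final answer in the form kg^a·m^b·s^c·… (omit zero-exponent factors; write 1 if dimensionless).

S = 1/Ω (conductance is reciprocal resistance),
    = kg⁻¹·m⁻²·s³·A².
So S⁻² = kg²·m⁴·s⁻⁶·A⁻⁴.
Hz = 1/s = s⁻¹ (frequency is cycles per second).
So Hz² = s⁻².
Combining: S⁻²·m⁻²·Hz² = (kg²·m⁴·s⁻⁶·A⁻⁴) · m⁻² · s⁻² = kg²·m²·s⁻⁸·A⁻⁴.

kg²·m²·s⁻⁸·A⁻⁴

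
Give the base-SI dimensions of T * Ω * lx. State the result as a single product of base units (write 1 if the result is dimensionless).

kg²·s⁻⁵·A⁻³·cd

T = Wb/m² (flux density = flux per area),
    = kg·s⁻²·A⁻¹.
Ω = V/A (resistance = voltage per current),
    = kg·m²·s⁻³·A⁻².
lx = lm/m² (illuminance = luminous flux per area),
    = m⁻²·cd.
Combining: T·Ω·lx = (kg·s⁻²·A⁻¹) · (kg·m²·s⁻³·A⁻²) · (m⁻²·cd) = kg²·s⁻⁵·A⁻³·cd.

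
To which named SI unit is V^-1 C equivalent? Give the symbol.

F

V = kg·m²·s⁻³·A⁻¹.
So V⁻¹ = kg⁻¹·m⁻²·s³·A.
C = s·A.
Combining: V⁻¹·C = (kg⁻¹·m⁻²·s³·A) · (s·A) = kg⁻¹·m⁻²·s⁴·A².
kg⁻¹·m⁻²·s⁴·A² is the base-SI form of the farad.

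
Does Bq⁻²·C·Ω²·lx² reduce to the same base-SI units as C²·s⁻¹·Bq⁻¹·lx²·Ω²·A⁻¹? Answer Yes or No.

No

Left side:
  Bq = 1/s = s⁻¹ (activity is decays per second).
  So Bq⁻² = s².
  C = A·s = s·A (charge = current × time).
  Ω = V/A (resistance = voltage per current),
      = kg·m²·s⁻³·A⁻².
  So Ω² = kg²·m⁴·s⁻⁶·A⁻⁴.
  lx = lm/m² (illuminance = luminous flux per area),
      = m⁻²·cd.
  So lx² = m⁻⁴·cd².
  Combining: Bq⁻²·C·Ω²·lx² = s² · (s·A) · (kg²·m⁴·s⁻⁶·A⁻⁴) · (m⁻⁴·cd²) = kg²·s⁻³·A⁻³·cd².
Right side:
  C = s·A.
  So C² = s²·A².
  Bq = s⁻¹.
  So Bq⁻¹ = s.
  lx = m⁻²·cd.
  So lx² = m⁻⁴·cd².
  Ω = kg·m²·s⁻³·A⁻².
  So Ω² = kg²·m⁴·s⁻⁶·A⁻⁴.
  Combining: C²·s⁻¹·Bq⁻¹·lx²·Ω²·A⁻¹ = (s²·A²) · s⁻¹ · s · (m⁻⁴·cd²) · (kg²·m⁴·s⁻⁶·A⁻⁴) · A⁻¹ = kg²·s⁻⁴·A⁻³·cd².
Left is kg²·s⁻³·A⁻³·cd²; right is kg²·s⁻⁴·A⁻³·cd² — different.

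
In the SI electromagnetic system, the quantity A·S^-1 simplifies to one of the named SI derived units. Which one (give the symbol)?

V

S = kg⁻¹·m⁻²·s³·A².
So S⁻¹ = kg·m²·s⁻³·A⁻².
Combining: A·S⁻¹ = A · (kg·m²·s⁻³·A⁻²) = kg·m²·s⁻³·A⁻¹.
kg·m²·s⁻³·A⁻¹ is the base-SI form of the volt.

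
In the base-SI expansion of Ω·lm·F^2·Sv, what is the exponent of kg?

-1

Ω = V/A (resistance = voltage per current),
    = kg·m²·s⁻³·A⁻².
lm = cd·sr = cd (luminous flux; sr is dimensionless).
F = C/V (capacitance = charge per voltage),
    = A·s/(kg·m²·s⁻³·A⁻¹) (substituting C and V),
    = kg⁻¹·m⁻²·s⁴·A².
So F² = kg⁻²·m⁻⁴·s⁸·A⁴.
Sv = J/kg (equivalent dose = energy per mass),
    = m²·s⁻².
Combining: Ω·lm·F²·Sv = (kg·m²·s⁻³·A⁻²) · cd · (kg⁻²·m⁻⁴·s⁸·A⁴) · (m²·s⁻²) = kg⁻¹·s³·A²·cd.
The exponent of kg is -1.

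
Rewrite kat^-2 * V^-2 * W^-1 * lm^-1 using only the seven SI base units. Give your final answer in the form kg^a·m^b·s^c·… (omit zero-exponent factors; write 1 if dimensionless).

kat = s⁻¹·mol.
So kat⁻² = s²·mol⁻².
V = kg·m²·s⁻³·A⁻¹.
So V⁻² = kg⁻²·m⁻⁴·s⁶·A².
W = kg·m²·s⁻³.
So W⁻¹ = kg⁻¹·m⁻²·s³.
lm = cd.
So lm⁻¹ = cd⁻¹.
Combining: kat⁻²·V⁻²·W⁻¹·lm⁻¹ = (s²·mol⁻²) · (kg⁻²·m⁻⁴·s⁶·A²) · (kg⁻¹·m⁻²·s³) · cd⁻¹ = kg⁻³·m⁻⁶·s¹¹·A²·mol⁻²·cd⁻¹.

kg⁻³·m⁻⁶·s¹¹·A²·mol⁻²·cd⁻¹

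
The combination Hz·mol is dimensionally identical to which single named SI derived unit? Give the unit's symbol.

kat

Hz = s⁻¹.
Combining: Hz·mol = s⁻¹ · mol = s⁻¹·mol.
s⁻¹·mol is the base-SI form of the katal.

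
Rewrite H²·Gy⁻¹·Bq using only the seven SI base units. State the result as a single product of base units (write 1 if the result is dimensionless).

kg²·m²·s⁻³·A⁻⁴

H = kg·m²·s⁻²·A⁻².
So H² = kg²·m⁴·s⁻⁴·A⁻⁴.
Gy = m²·s⁻².
So Gy⁻¹ = m⁻²·s².
Bq = s⁻¹.
Combining: H²·Gy⁻¹·Bq = (kg²·m⁴·s⁻⁴·A⁻⁴) · (m⁻²·s²) · s⁻¹ = kg²·m²·s⁻³·A⁻⁴.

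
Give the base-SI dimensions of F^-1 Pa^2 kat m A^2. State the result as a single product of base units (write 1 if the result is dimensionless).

kg³·m·s⁻⁹·mol

F = C/V (capacitance = charge per voltage),
    = A·s/(kg·m²·s⁻³·A⁻¹) (substituting C and V),
    = kg⁻¹·m⁻²·s⁴·A².
So F⁻¹ = kg·m²·s⁻⁴·A⁻².
Pa = N/m² (pressure = force per area),
    = kg·m⁻¹·s⁻².
So Pa² = kg²·m⁻²·s⁻⁴.
kat = mol/s = s⁻¹·mol (catalytic activity).
Combining: F⁻¹·Pa²·kat·m·A² = (kg·m²·s⁻⁴·A⁻²) · (kg²·m⁻²·s⁻⁴) · (s⁻¹·mol) · m · A² = kg³·m·s⁻⁹·mol.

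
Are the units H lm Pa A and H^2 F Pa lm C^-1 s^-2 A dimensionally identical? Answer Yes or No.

No

Left side:
  H = kg·m²·s⁻²·A⁻².
  lm = cd.
  Pa = kg·m⁻¹·s⁻².
  Combining: H·lm·Pa·A = (kg·m²·s⁻²·A⁻²) · cd · (kg·m⁻¹·s⁻²) · A = kg²·m·s⁻⁴·A⁻¹·cd.
Right side:
  H = kg·m²·s⁻²·A⁻².
  So H² = kg²·m⁴·s⁻⁴·A⁻⁴.
  F = kg⁻¹·m⁻²·s⁴·A².
  Pa = kg·m⁻¹·s⁻².
  lm = cd.
  C = s·A.
  So C⁻¹ = s⁻¹·A⁻¹.
  Combining: H²·F·Pa·lm·C⁻¹·s⁻²·A = (kg²·m⁴·s⁻⁴·A⁻⁴) · (kg⁻¹·m⁻²·s⁴·A²) · (kg·m⁻¹·s⁻²) · cd · (s⁻¹·A⁻¹) · s⁻² · A = kg²·m·s⁻⁵·A⁻²·cd.
Left is kg²·m·s⁻⁴·A⁻¹·cd; right is kg²·m·s⁻⁵·A⁻²·cd — different.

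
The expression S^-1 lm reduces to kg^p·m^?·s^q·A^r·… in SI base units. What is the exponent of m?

2

S = 1/Ω (conductance is reciprocal resistance),
    = kg⁻¹·m⁻²·s³·A².
So S⁻¹ = kg·m²·s⁻³·A⁻².
lm = cd·sr = cd (luminous flux; sr is dimensionless).
Combining: S⁻¹·lm = (kg·m²·s⁻³·A⁻²) · cd = kg·m²·s⁻³·A⁻²·cd.
The exponent of m is 2.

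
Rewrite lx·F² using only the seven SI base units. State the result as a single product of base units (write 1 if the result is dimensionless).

kg⁻²·m⁻⁶·s⁸·A⁴·cd

lx = lm/m² (illuminance = luminous flux per area),
    = m⁻²·cd.
F = C/V (capacitance = charge per voltage),
    = A·s/(kg·m²·s⁻³·A⁻¹) (substituting C and V),
    = kg⁻¹·m⁻²·s⁴·A².
So F² = kg⁻²·m⁻⁴·s⁸·A⁴.
Combining: lx·F² = (m⁻²·cd) · (kg⁻²·m⁻⁴·s⁸·A⁴) = kg⁻²·m⁻⁶·s⁸·A⁴·cd.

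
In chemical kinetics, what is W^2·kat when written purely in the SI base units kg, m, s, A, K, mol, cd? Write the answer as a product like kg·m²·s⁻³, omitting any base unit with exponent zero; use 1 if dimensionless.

kg²·m⁴·s⁻⁷·mol

W = kg·m²·s⁻³.
So W² = kg²·m⁴·s⁻⁶.
kat = s⁻¹·mol.
Combining: W²·kat = (kg²·m⁴·s⁻⁶) · (s⁻¹·mol) = kg²·m⁴·s⁻⁷·mol.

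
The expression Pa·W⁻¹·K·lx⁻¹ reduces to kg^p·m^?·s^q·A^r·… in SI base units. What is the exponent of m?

-1

Pa = kg·m⁻¹·s⁻².
W = kg·m²·s⁻³.
So W⁻¹ = kg⁻¹·m⁻²·s³.
lx = m⁻²·cd.
So lx⁻¹ = m²·cd⁻¹.
Combining: Pa·W⁻¹·K·lx⁻¹ = (kg·m⁻¹·s⁻²) · (kg⁻¹·m⁻²·s³) · K · (m²·cd⁻¹) = m⁻¹·s·K·cd⁻¹.
The exponent of m is -1.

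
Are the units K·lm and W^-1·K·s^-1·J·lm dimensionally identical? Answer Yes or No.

Yes

Left side:
  lm = cd·sr = cd (luminous flux; sr is dimensionless).
  Combining: K·lm = K · cd = K·cd.
Right side:
  W = J/s (power = energy per time),
      = kg·m²·s⁻³.
  So W⁻¹ = kg⁻¹·m⁻²·s³.
  J = N·m (work = force × distance),
      = kg·m²·s⁻².
  lm = cd·sr = cd (luminous flux; sr is dimensionless).
  Combining: W⁻¹·K·s⁻¹·J·lm = (kg⁻¹·m⁻²·s³) · K · s⁻¹ · (kg·m²·s⁻²) · cd = K·cd.
Both reduce to K·cd.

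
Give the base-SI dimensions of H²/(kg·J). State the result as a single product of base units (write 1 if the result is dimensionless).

H = Wb/A (inductance = flux per current),
    = kg·m²·s⁻²·A⁻².
So H² = kg²·m⁴·s⁻⁴·A⁻⁴.
J = N·m (work = force × distance),
    = kg·m²·s⁻².
So J⁻¹ = kg⁻¹·m⁻²·s².
Combining: H²·kg⁻¹·J⁻¹ = (kg²·m⁴·s⁻⁴·A⁻⁴) · kg⁻¹ · (kg⁻¹·m⁻²·s²) = m²·s⁻²·A⁻⁴.

m²·s⁻²·A⁻⁴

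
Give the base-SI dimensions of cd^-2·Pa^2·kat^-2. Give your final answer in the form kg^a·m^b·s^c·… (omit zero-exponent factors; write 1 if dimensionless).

Pa = N/m² (pressure = force per area),
    = kg·m⁻¹·s⁻².
So Pa² = kg²·m⁻²·s⁻⁴.
kat = mol/s = s⁻¹·mol (catalytic activity).
So kat⁻² = s²·mol⁻².
Combining: cd⁻²·Pa²·kat⁻² = cd⁻² · (kg²·m⁻²·s⁻⁴) · (s²·mol⁻²) = kg²·m⁻²·s⁻²·mol⁻²·cd⁻².

kg²·m⁻²·s⁻²·mol⁻²·cd⁻²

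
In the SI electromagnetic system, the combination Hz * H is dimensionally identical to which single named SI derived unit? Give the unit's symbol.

Ω

Hz = s⁻¹.
H = kg·m²·s⁻²·A⁻².
Combining: Hz·H = s⁻¹ · (kg·m²·s⁻²·A⁻²) = kg·m²·s⁻³·A⁻².
kg·m²·s⁻³·A⁻² is the base-SI form of the ohm.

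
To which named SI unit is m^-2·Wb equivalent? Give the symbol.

T

Wb = V·s (flux: a volt is a weber per second),
    = kg·m²·s⁻²·A⁻¹.
Combining: m⁻²·Wb = m⁻² · (kg·m²·s⁻²·A⁻¹) = kg·s⁻²·A⁻¹.
kg·s⁻²·A⁻¹ is the base-SI form of the tesla.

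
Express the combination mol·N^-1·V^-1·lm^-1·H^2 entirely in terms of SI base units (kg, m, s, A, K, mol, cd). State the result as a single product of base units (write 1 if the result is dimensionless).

m·s·A⁻³·mol·cd⁻¹

N = kg·m/s² = kg·m·s⁻² (force = mass × acceleration).
So N⁻¹ = kg⁻¹·m⁻¹·s².
V = W/A (potential = power per current),
    = kg·m²·s⁻³·A⁻¹.
So V⁻¹ = kg⁻¹·m⁻²·s³·A.
lm = cd·sr = cd (luminous flux; sr is dimensionless).
So lm⁻¹ = cd⁻¹.
H = Wb/A (inductance = flux per current),
    = kg·m²·s⁻²·A⁻².
So H² = kg²·m⁴·s⁻⁴·A⁻⁴.
Combining: mol·N⁻¹·V⁻¹·lm⁻¹·H² = mol · (kg⁻¹·m⁻¹·s²) · (kg⁻¹·m⁻²·s³·A) · cd⁻¹ · (kg²·m⁴·s⁻⁴·A⁻⁴) = m·s·A⁻³·mol·cd⁻¹.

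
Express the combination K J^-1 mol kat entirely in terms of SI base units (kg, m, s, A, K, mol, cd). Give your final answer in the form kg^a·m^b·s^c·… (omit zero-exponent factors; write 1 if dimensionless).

J = kg·m²·s⁻².
So J⁻¹ = kg⁻¹·m⁻²·s².
kat = s⁻¹·mol.
Combining: K·J⁻¹·mol·kat = K · (kg⁻¹·m⁻²·s²) · mol · (s⁻¹·mol) = kg⁻¹·m⁻²·s·K·mol².

kg⁻¹·m⁻²·s·K·mol²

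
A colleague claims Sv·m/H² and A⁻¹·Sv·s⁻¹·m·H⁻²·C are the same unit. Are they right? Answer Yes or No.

Yes

Left side:
  H = Wb/A (inductance = flux per current),
      = kg·m²·s⁻²·A⁻².
  So H⁻² = kg⁻²·m⁻⁴·s⁴·A⁴.
  Sv = J/kg (equivalent dose = energy per mass),
      = m²·s⁻².
  Combining: H⁻²·Sv·m = (kg⁻²·m⁻⁴·s⁴·A⁴) · (m²·s⁻²) · m = kg⁻²·m⁻¹·s²·A⁴.
Right side:
  Sv = J/kg (equivalent dose = energy per mass),
      = m²·s⁻².
  H = Wb/A (inductance = flux per current),
      = kg·m²·s⁻²·A⁻².
  So H⁻² = kg⁻²·m⁻⁴·s⁴·A⁴.
  C = A·s = s·A (charge = current × time).
  Combining: A⁻¹·Sv·s⁻¹·m·H⁻²·C = A⁻¹ · (m²·s⁻²) · s⁻¹ · m · (kg⁻²·m⁻⁴·s⁴·A⁴) · (s·A) = kg⁻²·m⁻¹·s²·A⁴.
Both reduce to kg⁻²·m⁻¹·s²·A⁴.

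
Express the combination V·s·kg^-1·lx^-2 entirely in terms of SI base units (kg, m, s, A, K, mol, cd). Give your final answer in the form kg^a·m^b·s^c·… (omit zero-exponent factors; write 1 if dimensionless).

V = kg·m²·s⁻³·A⁻¹.
lx = m⁻²·cd.
So lx⁻² = m⁴·cd⁻².
Combining: V·s·kg⁻¹·lx⁻² = (kg·m²·s⁻³·A⁻¹) · s · kg⁻¹ · (m⁴·cd⁻²) = m⁶·s⁻²·A⁻¹·cd⁻².

m⁶·s⁻²·A⁻¹·cd⁻²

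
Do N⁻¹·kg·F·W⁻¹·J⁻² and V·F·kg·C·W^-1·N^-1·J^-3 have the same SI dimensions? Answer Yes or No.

Yes

Left side:
  N = kg·m/s² = kg·m·s⁻² (force = mass × acceleration).
  So N⁻¹ = kg⁻¹·m⁻¹·s².
  F = C/V (capacitance = charge per voltage),
      = A·s/(kg·m²·s⁻³·A⁻¹) (substituting C and V),
      = kg⁻¹·m⁻²·s⁴·A².
  W = J/s (power = energy per time),
      = kg·m²·s⁻³.
  So W⁻¹ = kg⁻¹·m⁻²·s³.
  J = N·m (work = force × distance),
      = kg·m²·s⁻².
  So J⁻² = kg⁻²·m⁻⁴·s⁴.
  Combining: N⁻¹·kg·F·W⁻¹·J⁻² = (kg⁻¹·m⁻¹·s²) · kg · (kg⁻¹·m⁻²·s⁴·A²) · (kg⁻¹·m⁻²·s³) · (kg⁻²·m⁻⁴·s⁴) = kg⁻⁴·m⁻⁹·s¹³·A².
Right side:
  V = W/A (potential = power per current),
      = kg·m²·s⁻³·A⁻¹.
  F = C/V (capacitance = charge per voltage),
      = A·s/(kg·m²·s⁻³·A⁻¹) (substituting C and V),
      = kg⁻¹·m⁻²·s⁴·A².
  C = A·s = s·A (charge = current × time).
  W = J/s (power = energy per time),
      = kg·m²·s⁻³.
  So W⁻¹ = kg⁻¹·m⁻²·s³.
  N = kg·m/s² = kg·m·s⁻² (force = mass × acceleration).
  So N⁻¹ = kg⁻¹·m⁻¹·s².
  J = N·m (work = force × distance),
      = kg·m²·s⁻².
  So J⁻³ = kg⁻³·m⁻⁶·s⁶.
  Combining: V·F·kg·C·W⁻¹·N⁻¹·J⁻³ = (kg·m²·s⁻³·A⁻¹) · (kg⁻¹·m⁻²·s⁴·A²) · kg · (s·A) · (kg⁻¹·m⁻²·s³) · (kg⁻¹·m⁻¹·s²) · (kg⁻³·m⁻⁶·s⁶) = kg⁻⁴·m⁻⁹·s¹³·A².
Both reduce to kg⁻⁴·m⁻⁹·s¹³·A².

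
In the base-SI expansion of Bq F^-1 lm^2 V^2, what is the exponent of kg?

Bq = 1/s = s⁻¹ (activity is decays per second).
F = C/V (capacitance = charge per voltage),
    = A·s/(kg·m²·s⁻³·A⁻¹) (substituting C and V),
    = kg⁻¹·m⁻²·s⁴·A².
So F⁻¹ = kg·m²·s⁻⁴·A⁻².
lm = cd·sr = cd (luminous flux; sr is dimensionless).
So lm² = cd².
V = W/A (potential = power per current),
    = kg·m²·s⁻³·A⁻¹.
So V² = kg²·m⁴·s⁻⁶·A⁻².
Combining: Bq·F⁻¹·lm²·V² = s⁻¹ · (kg·m²·s⁻⁴·A⁻²) · cd² · (kg²·m⁴·s⁻⁶·A⁻²) = kg³·m⁶·s⁻¹¹·A⁻⁴·cd².
The exponent of kg is 3.

3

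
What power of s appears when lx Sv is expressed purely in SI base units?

lx = m⁻²·cd.
Sv = m²·s⁻².
Combining: lx·Sv = (m⁻²·cd) · (m²·s⁻²) = s⁻²·cd.
The exponent of s is -2.

-2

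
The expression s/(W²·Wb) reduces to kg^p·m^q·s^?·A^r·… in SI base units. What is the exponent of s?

W = J/s (power = energy per time),
    = kg·m²·s⁻³.
So W⁻² = kg⁻²·m⁻⁴·s⁶.
Wb = V·s (flux: a volt is a weber per second),
    = kg·m²·s⁻²·A⁻¹.
So Wb⁻¹ = kg⁻¹·m⁻²·s²·A.
Combining: W⁻²·s·Wb⁻¹ = (kg⁻²·m⁻⁴·s⁶) · s · (kg⁻¹·m⁻²·s²·A) = kg⁻³·m⁻⁶·s⁹·A.
The exponent of s is 9.

9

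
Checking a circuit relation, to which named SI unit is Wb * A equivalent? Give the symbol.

J

Wb = V·s (flux: a volt is a weber per second),
    = kg·m²·s⁻²·A⁻¹.
Combining: Wb·A = (kg·m²·s⁻²·A⁻¹) · A = kg·m²·s⁻².
kg·m²·s⁻² is the base-SI form of the joule.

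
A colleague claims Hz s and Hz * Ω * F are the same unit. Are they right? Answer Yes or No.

Yes

Left side:
  Hz = s⁻¹.
  Combining: Hz·s = s⁻¹ · s = 1.
Right side:
  Hz = 1/s = s⁻¹ (frequency is cycles per second).
  Ω = V/A (resistance = voltage per current),
      = kg·m²·s⁻³·A⁻².
  F = C/V (capacitance = charge per voltage),
      = A·s/(kg·m²·s⁻³·A⁻¹) (substituting C and V),
      = kg⁻¹·m⁻²·s⁴·A².
  Combining: Hz·Ω·F = s⁻¹ · (kg·m²·s⁻³·A⁻²) · (kg⁻¹·m⁻²·s⁴·A²) = 1.
Both reduce to 1.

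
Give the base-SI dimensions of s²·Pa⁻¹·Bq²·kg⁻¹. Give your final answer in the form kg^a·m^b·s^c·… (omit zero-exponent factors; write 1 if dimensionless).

Pa = N/m² (pressure = force per area),
    = kg·m⁻¹·s⁻².
So Pa⁻¹ = kg⁻¹·m·s².
Bq = 1/s = s⁻¹ (activity is decays per second).
So Bq² = s⁻².
Combining: s²·Pa⁻¹·Bq²·kg⁻¹ = s² · (kg⁻¹·m·s²) · s⁻² · kg⁻¹ = kg⁻²·m·s².

kg⁻²·m·s²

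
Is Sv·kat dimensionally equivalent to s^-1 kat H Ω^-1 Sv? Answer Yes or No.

Yes

Left side:
  Sv = J/kg (equivalent dose = energy per mass),
      = m²·s⁻².
  kat = mol/s = s⁻¹·mol (catalytic activity).
  Combining: Sv·kat = (m²·s⁻²) · (s⁻¹·mol) = m²·s⁻³·mol.
Right side:
  kat = mol/s = s⁻¹·mol (catalytic activity).
  H = Wb/A (inductance = flux per current),
      = kg·m²·s⁻²·A⁻².
  Ω = V/A (resistance = voltage per current),
      = kg·m²·s⁻³·A⁻².
  So Ω⁻¹ = kg⁻¹·m⁻²·s³·A².
  Sv = J/kg (equivalent dose = energy per mass),
      = m²·s⁻².
  Combining: s⁻¹·kat·H·Ω⁻¹·Sv = s⁻¹ · (s⁻¹·mol) · (kg·m²·s⁻²·A⁻²) · (kg⁻¹·m⁻²·s³·A²) · (m²·s⁻²) = m²·s⁻³·mol.
Both reduce to m²·s⁻³·mol.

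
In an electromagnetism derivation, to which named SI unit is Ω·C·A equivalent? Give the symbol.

Ω = V/A (resistance = voltage per current),
    = kg·m²·s⁻³·A⁻².
C = A·s = s·A (charge = current × time).
Combining: Ω·C·A = (kg·m²·s⁻³·A⁻²) · (s·A) · A = kg·m²·s⁻².
kg·m²·s⁻² is the base-SI form of the joule.

J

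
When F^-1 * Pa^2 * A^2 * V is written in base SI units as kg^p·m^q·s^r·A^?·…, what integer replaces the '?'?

-1

F = C/V (capacitance = charge per voltage),
    = A·s/(kg·m²·s⁻³·A⁻¹) (substituting C and V),
    = kg⁻¹·m⁻²·s⁴·A².
So F⁻¹ = kg·m²·s⁻⁴·A⁻².
Pa = N/m² (pressure = force per area),
    = kg·m⁻¹·s⁻².
So Pa² = kg²·m⁻²·s⁻⁴.
V = W/A (potential = power per current),
    = kg·m²·s⁻³·A⁻¹.
Combining: F⁻¹·Pa²·A²·V = (kg·m²·s⁻⁴·A⁻²) · (kg²·m⁻²·s⁻⁴) · A² · (kg·m²·s⁻³·A⁻¹) = kg⁴·m²·s⁻¹¹·A⁻¹.
The exponent of A is -1.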